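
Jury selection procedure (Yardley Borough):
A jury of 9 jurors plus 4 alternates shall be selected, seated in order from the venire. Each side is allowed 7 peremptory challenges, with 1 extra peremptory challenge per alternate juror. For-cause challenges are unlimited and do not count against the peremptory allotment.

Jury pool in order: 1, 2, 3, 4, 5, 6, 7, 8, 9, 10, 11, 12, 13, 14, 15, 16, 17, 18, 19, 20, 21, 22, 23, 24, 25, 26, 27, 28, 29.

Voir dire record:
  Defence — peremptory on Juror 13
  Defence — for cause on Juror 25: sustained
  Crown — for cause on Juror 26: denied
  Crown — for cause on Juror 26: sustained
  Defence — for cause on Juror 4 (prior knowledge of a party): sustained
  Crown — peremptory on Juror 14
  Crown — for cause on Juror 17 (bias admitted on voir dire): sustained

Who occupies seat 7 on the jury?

Removed: #4, #13, #14, #17, #25, #26.
Seating in order: seats 1–9 → #1, #2, #3, #5, #6, #7, #8, #9, #10; alternates → #11, #12, #15, #16.
So seat 7 is #8.

8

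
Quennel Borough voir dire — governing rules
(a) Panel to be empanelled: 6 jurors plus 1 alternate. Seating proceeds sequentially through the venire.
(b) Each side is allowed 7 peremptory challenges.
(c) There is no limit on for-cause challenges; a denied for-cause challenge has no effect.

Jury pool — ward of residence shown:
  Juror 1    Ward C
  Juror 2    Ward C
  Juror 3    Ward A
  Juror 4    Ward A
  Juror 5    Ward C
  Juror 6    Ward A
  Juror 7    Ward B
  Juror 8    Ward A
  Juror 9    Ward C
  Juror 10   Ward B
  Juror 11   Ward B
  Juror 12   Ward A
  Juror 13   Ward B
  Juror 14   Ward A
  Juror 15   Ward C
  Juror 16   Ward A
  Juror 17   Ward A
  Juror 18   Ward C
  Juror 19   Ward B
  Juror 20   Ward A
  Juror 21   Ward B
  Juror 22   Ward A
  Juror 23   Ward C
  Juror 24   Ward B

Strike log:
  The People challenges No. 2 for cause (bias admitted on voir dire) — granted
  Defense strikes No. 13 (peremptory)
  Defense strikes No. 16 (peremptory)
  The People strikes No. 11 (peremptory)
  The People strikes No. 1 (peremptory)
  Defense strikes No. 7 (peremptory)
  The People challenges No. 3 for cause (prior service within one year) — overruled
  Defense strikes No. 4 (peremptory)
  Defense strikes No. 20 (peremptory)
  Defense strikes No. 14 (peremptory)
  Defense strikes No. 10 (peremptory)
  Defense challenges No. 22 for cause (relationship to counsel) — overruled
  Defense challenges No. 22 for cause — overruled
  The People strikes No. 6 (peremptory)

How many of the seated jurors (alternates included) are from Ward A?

4

Removed: #1, #2, #4, #6, #7, #10, #11, #13, #14, #16, #20.
Seated (7 incl. alternates): #3, #5, #8, #9, #12, #15, #17.
Of those, in Ward A: #3, #8, #12, #17 → 4.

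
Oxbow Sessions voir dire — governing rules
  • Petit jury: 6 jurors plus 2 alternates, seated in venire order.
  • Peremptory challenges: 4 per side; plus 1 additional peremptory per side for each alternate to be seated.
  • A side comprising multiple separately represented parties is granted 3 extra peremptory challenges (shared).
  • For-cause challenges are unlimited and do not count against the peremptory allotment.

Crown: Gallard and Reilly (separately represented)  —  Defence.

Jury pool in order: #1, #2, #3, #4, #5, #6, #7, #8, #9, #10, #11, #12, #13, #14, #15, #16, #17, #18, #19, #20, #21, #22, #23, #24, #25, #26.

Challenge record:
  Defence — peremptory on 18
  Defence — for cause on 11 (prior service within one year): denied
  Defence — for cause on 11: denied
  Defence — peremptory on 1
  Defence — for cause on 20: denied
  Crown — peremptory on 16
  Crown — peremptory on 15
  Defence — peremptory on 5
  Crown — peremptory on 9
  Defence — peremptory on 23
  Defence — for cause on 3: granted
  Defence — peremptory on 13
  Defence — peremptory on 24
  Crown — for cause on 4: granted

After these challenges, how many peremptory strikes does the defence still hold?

0

Defence allotment: 4 base + 1 × 2 alternates = 6.
Defence peremptories used: #18, #1, #5, #23, #13, #24 — 6 (for-cause on #11, #11, #20, #3 don't count).
Remaining: 6 − 6 = 0.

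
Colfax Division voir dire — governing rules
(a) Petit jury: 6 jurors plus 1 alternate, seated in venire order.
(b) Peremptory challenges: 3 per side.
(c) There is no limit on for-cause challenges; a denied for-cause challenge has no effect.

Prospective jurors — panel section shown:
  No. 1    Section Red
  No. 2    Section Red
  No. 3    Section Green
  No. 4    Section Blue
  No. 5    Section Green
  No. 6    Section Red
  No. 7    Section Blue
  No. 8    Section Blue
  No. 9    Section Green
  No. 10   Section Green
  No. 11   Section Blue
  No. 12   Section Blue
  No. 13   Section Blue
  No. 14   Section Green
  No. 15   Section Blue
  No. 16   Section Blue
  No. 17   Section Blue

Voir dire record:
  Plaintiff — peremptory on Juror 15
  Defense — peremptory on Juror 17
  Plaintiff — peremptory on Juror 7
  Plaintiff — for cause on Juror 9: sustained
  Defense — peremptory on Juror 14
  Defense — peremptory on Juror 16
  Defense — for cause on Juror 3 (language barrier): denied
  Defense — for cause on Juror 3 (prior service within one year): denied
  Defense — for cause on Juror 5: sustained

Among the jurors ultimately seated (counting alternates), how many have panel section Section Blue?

Removed: #5, #7, #9, #14, #15, #16, #17.
Seated (7 incl. alternates): #1, #2, #3, #4, #6, #8, #10.
Of those, in Section Blue: #4, #8 → 2.

2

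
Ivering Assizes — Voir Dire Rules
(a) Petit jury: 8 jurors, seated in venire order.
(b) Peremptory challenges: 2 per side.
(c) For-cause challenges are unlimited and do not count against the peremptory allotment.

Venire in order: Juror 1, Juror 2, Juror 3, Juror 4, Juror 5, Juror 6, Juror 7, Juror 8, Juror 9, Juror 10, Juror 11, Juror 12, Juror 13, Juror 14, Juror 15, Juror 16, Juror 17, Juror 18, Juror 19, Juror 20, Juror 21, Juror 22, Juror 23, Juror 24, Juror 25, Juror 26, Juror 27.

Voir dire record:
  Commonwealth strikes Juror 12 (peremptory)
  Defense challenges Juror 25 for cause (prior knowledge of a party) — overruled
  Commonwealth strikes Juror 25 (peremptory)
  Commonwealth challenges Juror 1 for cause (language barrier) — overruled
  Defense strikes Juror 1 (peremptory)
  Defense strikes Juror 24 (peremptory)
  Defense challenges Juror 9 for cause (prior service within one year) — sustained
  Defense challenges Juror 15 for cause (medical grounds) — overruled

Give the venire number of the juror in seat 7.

8

Removed: #1, #9, #12, #24, #25. (#15 stays — for-cause denied.)
Filling seats in venire order through position 7: #2, #3, #4, #5, #6, #7, #8.
So seat 7 is #8.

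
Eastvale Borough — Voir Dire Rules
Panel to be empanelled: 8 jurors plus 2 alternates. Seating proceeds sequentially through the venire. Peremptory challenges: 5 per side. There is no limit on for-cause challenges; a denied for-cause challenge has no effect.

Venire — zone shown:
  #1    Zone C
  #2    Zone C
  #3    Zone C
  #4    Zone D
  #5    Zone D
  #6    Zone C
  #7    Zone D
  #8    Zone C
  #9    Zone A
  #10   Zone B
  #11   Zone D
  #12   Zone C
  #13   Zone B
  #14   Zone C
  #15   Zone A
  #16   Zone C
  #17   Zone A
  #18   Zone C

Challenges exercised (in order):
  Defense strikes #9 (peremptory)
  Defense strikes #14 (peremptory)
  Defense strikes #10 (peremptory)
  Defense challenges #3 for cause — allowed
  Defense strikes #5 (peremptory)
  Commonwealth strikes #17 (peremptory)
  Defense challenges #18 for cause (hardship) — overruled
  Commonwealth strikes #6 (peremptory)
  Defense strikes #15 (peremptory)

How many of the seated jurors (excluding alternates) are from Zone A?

0

Removed: #3, #5, #6, #9, #10, #14, #15, #17.
Seated jurors 1–8: #1, #2, #4, #7, #8, #11, #12, #13 (alternates #16, #18 not counted).
None of those are in Zone A → 0.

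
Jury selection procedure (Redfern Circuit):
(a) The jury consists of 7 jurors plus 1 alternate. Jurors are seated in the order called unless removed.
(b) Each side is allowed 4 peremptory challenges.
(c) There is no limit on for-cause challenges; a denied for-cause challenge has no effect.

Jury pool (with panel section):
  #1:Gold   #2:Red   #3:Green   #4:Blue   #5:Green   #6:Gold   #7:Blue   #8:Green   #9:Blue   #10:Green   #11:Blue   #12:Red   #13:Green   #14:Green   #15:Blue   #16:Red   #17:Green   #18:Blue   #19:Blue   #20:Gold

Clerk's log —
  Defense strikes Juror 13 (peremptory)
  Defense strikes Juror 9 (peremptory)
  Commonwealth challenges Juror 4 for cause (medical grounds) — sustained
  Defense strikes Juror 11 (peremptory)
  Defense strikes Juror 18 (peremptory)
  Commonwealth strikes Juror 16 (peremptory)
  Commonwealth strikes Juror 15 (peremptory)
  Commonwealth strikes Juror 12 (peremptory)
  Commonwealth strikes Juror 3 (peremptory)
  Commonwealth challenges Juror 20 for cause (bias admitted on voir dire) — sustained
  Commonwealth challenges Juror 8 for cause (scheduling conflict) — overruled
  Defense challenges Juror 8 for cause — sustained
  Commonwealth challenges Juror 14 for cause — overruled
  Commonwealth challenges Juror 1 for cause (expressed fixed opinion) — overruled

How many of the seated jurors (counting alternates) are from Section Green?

4

Removed: #3, #4, #8, #9, #11, #12, #13, #15, #16, #18, #20.
Seated (8 incl. alternates): #1, #2, #5, #6, #7, #10, #14, #17.
Of those, in Section Green: #5, #10, #14, #17 → 4.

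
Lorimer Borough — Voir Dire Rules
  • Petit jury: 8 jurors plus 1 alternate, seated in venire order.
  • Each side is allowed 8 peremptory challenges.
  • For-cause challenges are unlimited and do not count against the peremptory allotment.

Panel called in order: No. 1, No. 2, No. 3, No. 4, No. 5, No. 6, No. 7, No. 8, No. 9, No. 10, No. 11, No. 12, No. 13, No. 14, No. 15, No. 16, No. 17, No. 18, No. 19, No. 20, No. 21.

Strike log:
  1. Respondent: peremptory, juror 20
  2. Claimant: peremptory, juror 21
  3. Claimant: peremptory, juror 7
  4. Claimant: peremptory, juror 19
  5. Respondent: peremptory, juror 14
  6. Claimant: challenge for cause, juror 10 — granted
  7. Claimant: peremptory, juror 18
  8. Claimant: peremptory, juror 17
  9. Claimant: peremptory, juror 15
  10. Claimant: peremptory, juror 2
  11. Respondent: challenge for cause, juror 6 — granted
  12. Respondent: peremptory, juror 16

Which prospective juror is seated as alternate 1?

Removed: #2, #6, #7, #10, #14, #15, #16, #17, #18, #19, #20, #21.
Seating in order: seats 1–8 → #1, #3, #4, #5, #8, #9, #11, #12; alternates → #13.
So alternate 1 is #13.

13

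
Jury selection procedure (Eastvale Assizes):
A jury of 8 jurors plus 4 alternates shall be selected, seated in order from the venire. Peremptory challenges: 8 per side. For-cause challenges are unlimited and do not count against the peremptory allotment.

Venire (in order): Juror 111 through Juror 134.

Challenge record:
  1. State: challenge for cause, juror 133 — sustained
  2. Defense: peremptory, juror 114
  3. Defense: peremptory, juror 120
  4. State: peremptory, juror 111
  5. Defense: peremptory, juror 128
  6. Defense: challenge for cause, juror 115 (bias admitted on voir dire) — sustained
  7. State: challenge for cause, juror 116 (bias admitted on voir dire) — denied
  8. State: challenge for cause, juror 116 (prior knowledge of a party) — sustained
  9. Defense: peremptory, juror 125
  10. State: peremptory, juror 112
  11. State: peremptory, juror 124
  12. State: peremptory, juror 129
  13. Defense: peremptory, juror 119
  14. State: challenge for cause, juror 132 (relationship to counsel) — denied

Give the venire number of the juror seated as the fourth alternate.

Removed: #111, #112, #114, #115, #116, #119, #120, #124, #125, #128, #129, #133. (#132 stays — for-cause denied.)
Seating in order: seats 1–8 → #113, #117, #118, #121, #122, #123, #126, #127; alternates → #130, #131, #132, #134.
So alternate 4 is #134.

134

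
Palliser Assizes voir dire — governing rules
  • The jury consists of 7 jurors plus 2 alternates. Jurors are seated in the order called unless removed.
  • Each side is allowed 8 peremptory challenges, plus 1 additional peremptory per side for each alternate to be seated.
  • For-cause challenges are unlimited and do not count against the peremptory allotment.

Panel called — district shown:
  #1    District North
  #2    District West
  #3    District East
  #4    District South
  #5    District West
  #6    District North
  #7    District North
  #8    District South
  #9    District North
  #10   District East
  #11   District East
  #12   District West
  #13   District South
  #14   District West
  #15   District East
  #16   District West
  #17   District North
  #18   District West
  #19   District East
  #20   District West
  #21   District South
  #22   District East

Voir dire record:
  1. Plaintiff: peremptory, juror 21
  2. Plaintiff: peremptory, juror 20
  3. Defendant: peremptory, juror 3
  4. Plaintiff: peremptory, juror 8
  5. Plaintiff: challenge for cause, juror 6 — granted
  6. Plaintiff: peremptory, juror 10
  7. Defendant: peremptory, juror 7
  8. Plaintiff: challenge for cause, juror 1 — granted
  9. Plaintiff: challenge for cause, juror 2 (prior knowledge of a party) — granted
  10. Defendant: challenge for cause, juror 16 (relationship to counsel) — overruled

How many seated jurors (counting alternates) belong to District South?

2

Removed: #1, #2, #3, #6, #7, #8, #10, #20, #21.
Seated (9 incl. alternates): #4, #5, #9, #11, #12, #13, #14, #15, #16.
Of those, in District South: #4, #13 → 2.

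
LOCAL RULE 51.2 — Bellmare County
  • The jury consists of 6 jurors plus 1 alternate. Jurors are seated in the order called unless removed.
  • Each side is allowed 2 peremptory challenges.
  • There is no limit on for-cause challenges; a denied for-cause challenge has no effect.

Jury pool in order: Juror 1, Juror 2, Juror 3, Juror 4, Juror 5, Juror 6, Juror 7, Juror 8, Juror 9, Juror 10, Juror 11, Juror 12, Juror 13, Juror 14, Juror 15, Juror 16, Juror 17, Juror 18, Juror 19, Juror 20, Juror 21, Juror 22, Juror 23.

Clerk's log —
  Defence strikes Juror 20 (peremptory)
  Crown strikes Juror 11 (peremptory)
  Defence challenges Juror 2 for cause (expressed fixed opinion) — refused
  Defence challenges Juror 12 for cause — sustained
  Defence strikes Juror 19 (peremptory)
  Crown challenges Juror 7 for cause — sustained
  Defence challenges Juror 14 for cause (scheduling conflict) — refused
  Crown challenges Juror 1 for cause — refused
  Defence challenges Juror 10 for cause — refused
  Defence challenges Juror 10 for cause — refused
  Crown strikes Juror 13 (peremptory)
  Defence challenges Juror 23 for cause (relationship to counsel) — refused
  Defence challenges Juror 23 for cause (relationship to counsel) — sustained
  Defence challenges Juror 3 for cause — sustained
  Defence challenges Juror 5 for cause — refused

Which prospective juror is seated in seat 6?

8

Removed: #3, #7, #11, #12, #13, #19, #20, #23. (#1, #2, #5, #10, #14 stay — for-cause denied.)
Filling seats in venire order through position 6: #1, #2, #4, #5, #6, #8.
So seat 6 is #8.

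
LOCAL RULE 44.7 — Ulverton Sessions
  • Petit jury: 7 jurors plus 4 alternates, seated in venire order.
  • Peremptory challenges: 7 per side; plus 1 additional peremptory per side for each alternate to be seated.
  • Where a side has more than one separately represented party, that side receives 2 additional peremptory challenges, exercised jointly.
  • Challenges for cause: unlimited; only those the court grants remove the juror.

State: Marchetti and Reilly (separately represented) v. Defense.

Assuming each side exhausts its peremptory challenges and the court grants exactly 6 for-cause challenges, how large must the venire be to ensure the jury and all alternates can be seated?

Seats to fill: 7 + 4 alternates = 11.
Peremptories — State: 7 + 1×4 + 2 = 13; Defense: 7 + 1×4 = 11; total 24.
For-cause removals: 6.
Minimum venire: 11 + 24 + 6 = 41.

41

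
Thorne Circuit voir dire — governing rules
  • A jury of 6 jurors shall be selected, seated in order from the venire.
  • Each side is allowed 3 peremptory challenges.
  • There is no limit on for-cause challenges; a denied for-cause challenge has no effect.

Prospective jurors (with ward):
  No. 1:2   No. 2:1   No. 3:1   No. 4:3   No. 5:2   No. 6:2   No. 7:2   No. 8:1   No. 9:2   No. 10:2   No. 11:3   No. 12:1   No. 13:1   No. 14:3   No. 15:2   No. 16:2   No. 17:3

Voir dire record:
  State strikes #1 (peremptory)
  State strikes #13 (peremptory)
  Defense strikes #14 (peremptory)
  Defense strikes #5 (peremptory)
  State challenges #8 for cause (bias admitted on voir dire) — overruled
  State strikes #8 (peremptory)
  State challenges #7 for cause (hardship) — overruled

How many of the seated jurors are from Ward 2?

Removed: #1, #5, #8, #13, #14.
Seated jurors 1–6: #2, #3, #4, #6, #7, #9.
Of those, in Ward 2: #6, #7, #9 → 3.

3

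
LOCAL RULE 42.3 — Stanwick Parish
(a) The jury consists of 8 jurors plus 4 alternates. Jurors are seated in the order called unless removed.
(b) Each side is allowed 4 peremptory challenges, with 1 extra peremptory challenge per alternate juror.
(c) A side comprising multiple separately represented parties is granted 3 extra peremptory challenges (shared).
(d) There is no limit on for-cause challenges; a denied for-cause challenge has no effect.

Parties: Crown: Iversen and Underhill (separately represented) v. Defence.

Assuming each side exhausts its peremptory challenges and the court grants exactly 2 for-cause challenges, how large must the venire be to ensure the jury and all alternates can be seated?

33

Seats to fill: 8 + 4 alternates = 12.
Peremptories — Crown: 4 + 1×4 + 3 = 11; Defence: 4 + 1×4 = 8; total 19.
For-cause removals: 2.
Minimum venire: 12 + 19 + 2 = 33.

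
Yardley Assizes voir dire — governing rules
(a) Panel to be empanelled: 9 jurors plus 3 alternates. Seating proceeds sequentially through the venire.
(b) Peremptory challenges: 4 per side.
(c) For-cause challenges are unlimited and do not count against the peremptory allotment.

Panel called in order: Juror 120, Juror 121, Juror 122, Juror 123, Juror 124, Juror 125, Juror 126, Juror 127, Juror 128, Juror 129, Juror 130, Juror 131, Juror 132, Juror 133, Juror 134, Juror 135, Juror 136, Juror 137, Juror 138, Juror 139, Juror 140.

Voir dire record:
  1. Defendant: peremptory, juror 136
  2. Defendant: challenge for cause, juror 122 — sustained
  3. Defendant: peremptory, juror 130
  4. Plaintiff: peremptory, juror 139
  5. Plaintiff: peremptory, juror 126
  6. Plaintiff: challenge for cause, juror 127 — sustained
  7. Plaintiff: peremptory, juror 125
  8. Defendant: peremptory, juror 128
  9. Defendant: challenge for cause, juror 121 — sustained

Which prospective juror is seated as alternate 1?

Removed: #121, #122, #125, #126, #127, #128, #130, #136, #139.
Seating in order: seats 1–9 → #120, #123, #124, #129, #131, #132, #133, #134, #135; alternates → #137, #138, #140.
So alternate 1 is #137.

137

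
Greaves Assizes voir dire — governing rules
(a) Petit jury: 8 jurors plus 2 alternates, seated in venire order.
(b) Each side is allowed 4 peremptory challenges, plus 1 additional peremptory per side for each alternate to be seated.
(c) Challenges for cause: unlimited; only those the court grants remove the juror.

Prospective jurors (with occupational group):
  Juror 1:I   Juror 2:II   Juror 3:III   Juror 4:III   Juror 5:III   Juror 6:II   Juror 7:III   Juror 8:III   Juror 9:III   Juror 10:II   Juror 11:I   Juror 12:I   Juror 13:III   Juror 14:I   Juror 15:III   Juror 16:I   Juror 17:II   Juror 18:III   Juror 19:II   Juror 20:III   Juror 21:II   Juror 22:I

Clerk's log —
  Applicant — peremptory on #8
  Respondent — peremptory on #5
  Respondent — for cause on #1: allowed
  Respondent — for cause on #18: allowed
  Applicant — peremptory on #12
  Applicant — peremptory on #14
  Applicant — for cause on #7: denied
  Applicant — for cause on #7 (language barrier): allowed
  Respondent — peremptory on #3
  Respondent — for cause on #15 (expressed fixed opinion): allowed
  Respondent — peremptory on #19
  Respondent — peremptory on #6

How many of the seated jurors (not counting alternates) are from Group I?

2

Removed: #1, #3, #5, #6, #7, #8, #12, #14, #15, #18, #19.
Seated jurors 1–8: #2, #4, #9, #10, #11, #13, #16, #17 (alternates #20, #21 not counted).
Of those, in Group I: #11, #16 → 2.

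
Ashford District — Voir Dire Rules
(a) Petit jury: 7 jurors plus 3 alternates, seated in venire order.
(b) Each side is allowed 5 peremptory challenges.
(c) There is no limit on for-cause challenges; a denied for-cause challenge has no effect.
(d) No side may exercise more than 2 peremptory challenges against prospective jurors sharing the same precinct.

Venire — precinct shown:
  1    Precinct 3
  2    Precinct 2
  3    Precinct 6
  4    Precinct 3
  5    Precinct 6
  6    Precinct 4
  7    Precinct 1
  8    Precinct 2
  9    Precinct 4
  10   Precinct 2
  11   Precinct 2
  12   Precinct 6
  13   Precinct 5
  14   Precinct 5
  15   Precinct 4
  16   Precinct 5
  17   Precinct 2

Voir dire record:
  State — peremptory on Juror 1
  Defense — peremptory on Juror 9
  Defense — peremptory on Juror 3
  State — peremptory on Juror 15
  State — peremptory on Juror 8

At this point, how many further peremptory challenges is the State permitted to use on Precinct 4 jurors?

1

State peremptories so far: #1, #15, #8 — 3 of 5 used, 2 left overall.
Against Precinct 4: #15 — 1 used; per-precinct cap 2 leaves 1.
Binding limit: min(2, 1) = 1.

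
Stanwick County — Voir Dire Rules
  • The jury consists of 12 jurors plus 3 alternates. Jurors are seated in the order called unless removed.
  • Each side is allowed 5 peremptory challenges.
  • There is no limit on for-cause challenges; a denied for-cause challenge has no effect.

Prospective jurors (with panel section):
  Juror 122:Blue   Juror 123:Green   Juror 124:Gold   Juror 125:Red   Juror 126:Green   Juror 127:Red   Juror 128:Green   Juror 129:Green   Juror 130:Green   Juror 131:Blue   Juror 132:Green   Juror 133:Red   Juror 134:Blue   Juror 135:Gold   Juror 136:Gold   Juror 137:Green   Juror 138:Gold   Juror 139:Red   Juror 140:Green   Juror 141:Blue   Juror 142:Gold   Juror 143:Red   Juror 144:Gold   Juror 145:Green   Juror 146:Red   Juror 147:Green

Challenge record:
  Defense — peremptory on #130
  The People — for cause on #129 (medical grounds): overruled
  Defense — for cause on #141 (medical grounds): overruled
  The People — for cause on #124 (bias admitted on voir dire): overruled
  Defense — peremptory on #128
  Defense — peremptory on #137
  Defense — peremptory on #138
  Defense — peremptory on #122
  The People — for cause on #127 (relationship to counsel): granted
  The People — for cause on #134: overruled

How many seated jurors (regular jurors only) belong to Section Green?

4

Removed: #122, #127, #128, #130, #137, #138.
Seated jurors 1–12: #123, #124, #125, #126, #129, #131, #132, #133, #134, #135, #136, #139 (alternates #140, #141, #142 not counted).
Of those, in Section Green: #123, #126, #129, #132 → 4.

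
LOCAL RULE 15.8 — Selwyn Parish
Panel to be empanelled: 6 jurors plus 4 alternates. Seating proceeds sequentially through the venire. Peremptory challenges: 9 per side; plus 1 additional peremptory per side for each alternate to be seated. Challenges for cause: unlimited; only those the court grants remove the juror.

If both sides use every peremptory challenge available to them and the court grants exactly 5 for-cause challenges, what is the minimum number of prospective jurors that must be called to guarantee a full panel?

41

Seats to fill: 6 + 4 alternates = 10.
Peremptories: 9 + 1×4 = 13 per side × 2 sides = 26.
For-cause removals: 5.
Minimum venire: 10 + 26 + 5 = 41.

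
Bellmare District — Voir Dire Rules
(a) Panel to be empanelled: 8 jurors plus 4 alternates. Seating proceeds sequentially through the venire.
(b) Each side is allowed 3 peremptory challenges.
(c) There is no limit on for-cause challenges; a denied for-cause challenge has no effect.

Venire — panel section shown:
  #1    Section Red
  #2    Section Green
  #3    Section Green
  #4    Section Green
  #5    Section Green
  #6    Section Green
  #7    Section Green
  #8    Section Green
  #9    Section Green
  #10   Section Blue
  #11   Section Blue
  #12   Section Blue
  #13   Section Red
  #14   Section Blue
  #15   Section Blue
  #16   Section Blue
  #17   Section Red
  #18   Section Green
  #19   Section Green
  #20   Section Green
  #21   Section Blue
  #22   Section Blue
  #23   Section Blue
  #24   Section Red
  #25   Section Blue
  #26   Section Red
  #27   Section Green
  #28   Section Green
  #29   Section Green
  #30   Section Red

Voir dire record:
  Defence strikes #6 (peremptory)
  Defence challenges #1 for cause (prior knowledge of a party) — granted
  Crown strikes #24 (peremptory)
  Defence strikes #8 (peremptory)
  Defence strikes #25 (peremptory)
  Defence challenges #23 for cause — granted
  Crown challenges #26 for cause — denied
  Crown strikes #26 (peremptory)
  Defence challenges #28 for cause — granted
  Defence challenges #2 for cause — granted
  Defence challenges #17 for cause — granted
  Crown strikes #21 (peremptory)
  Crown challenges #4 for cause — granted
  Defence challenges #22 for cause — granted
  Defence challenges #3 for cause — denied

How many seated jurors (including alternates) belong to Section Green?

Removed: #1, #2, #4, #6, #8, #17, #21, #22, #23, #24, #25, #26, #28.
Seated (12 incl. alternates): #3, #5, #7, #9, #10, #11, #12, #13, #14, #15, #16, #18.
Of those, in Section Green: #3, #5, #7, #9, #18 → 5.

5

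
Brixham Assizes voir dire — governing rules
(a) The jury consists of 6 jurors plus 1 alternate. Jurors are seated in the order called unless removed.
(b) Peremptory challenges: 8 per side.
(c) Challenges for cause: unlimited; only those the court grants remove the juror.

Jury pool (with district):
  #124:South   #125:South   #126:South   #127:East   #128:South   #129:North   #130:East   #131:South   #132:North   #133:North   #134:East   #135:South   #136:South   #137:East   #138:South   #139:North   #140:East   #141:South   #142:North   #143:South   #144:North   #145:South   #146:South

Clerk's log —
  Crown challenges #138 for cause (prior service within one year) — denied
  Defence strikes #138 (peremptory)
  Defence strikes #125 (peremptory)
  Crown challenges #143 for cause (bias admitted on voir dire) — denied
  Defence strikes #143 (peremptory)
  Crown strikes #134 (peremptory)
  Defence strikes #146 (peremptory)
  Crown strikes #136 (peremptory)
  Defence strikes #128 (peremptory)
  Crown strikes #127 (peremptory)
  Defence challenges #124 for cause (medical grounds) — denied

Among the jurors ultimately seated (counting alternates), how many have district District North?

3

Removed: #125, #127, #128, #134, #136, #138, #143, #146.
Seated (7 incl. alternates): #124, #126, #129, #130, #131, #132, #133.
Of those, in District North: #129, #132, #133 → 3.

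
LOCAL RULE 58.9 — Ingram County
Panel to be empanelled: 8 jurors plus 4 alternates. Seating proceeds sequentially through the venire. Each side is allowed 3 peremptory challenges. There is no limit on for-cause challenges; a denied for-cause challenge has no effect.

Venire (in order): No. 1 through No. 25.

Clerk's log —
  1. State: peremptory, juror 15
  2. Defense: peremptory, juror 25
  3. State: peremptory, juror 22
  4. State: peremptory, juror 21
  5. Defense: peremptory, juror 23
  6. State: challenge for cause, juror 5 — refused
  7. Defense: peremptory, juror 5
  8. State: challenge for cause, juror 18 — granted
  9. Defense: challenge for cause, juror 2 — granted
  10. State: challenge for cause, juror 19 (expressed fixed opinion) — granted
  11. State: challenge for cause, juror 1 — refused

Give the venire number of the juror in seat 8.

10

Removed: #2, #5, #15, #18, #19, #21, #22, #23, #25. (#1 stays — for-cause denied.)
Seating in order: seats 1–8 → #1, #3, #4, #6, #7, #8, #9, #10; alternates → #11, #12, #13, #14.
So seat 8 is #10.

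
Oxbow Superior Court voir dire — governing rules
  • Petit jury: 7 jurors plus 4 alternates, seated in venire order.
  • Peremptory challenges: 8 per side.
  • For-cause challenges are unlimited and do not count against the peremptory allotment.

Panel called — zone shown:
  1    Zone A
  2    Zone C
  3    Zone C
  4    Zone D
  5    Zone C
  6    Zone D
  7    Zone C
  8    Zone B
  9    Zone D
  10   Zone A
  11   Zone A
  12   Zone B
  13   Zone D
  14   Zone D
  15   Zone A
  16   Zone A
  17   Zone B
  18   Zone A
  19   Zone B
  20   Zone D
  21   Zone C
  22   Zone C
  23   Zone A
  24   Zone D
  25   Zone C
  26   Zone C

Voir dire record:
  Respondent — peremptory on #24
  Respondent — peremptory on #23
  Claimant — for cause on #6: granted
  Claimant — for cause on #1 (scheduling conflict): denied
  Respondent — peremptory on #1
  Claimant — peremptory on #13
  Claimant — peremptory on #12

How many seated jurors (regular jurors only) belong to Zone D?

2

Removed: #1, #6, #12, #13, #23, #24.
Seated jurors 1–7: #2, #3, #4, #5, #7, #8, #9 (alternates #10, #11, #14, #15 not counted).
Of those, in Zone D: #4, #9 → 2.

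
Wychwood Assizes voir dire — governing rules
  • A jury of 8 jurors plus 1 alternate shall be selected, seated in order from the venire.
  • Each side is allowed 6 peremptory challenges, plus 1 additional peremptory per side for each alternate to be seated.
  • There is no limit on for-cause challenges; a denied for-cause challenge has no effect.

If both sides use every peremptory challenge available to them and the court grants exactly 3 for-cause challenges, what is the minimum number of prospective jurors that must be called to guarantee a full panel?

Seats to fill: 8 + 1 alternates = 9.
Peremptories: 6 + 1×1 = 7 per side × 2 sides = 14.
For-cause removals: 3.
Minimum venire: 9 + 14 + 3 = 26.

26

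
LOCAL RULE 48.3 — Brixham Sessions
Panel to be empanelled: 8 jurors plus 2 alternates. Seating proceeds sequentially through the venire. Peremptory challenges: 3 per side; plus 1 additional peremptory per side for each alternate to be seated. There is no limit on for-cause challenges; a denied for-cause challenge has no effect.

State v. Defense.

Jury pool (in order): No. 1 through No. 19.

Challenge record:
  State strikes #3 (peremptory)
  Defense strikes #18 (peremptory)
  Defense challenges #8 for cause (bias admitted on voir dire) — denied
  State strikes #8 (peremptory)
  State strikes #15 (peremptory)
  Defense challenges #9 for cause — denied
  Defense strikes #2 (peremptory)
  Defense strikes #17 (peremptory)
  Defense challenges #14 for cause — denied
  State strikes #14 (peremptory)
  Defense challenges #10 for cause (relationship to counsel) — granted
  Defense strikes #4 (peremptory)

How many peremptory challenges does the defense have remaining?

1

Defense allotment: 3 base + 1 × 2 alternates = 5.
Defense peremptories used: #18, #2, #17, #4 — 4 (for-cause on #8, #9, #14, #10 don't count).
Remaining: 5 − 4 = 1.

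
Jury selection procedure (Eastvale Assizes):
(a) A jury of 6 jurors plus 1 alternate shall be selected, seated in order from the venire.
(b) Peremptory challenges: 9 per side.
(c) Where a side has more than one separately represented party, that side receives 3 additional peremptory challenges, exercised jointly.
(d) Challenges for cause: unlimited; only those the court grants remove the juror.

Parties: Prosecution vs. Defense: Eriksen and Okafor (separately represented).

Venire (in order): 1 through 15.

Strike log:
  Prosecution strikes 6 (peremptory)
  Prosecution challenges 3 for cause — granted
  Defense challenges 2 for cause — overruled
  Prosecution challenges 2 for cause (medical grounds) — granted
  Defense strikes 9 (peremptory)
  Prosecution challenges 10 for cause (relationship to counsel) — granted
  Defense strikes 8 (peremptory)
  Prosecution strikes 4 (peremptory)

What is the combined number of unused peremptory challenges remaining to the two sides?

Prosecution allotment: 9. Defense allotment: 9 base + 3 multi-party = 12.
Prosecution peremptories used: #6, #4 — 2 (for-cause on #3, #2, #10 don't count).
Defense peremptories used: #9, #8 — 2 (the for-cause on #2 doesn't count).
Remaining: (9 − 2) + (12 − 2) = 17.

17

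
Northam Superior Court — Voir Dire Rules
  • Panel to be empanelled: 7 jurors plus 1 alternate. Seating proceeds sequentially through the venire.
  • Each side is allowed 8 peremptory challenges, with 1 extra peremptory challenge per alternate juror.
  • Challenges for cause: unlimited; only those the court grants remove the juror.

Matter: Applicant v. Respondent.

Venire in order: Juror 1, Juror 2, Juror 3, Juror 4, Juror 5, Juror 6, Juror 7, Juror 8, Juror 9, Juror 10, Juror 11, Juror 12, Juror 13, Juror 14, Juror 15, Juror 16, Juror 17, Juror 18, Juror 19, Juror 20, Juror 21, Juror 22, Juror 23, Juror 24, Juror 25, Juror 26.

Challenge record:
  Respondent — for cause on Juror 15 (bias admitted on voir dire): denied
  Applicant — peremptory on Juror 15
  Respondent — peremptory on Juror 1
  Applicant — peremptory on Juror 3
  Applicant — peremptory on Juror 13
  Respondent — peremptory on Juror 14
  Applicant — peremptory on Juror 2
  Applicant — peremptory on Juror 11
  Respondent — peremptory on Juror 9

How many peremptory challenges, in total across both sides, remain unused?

10

Applicant allotment: 8 base + 1 × 1 alternate = 9. Respondent allotment: 8 base + 1 × 1 alternate = 9.
Applicant peremptories used: #15, #3, #13, #2, #11 — 5.
Respondent peremptories used: #1, #14, #9 — 3 (the for-cause on #15 doesn't count).
Remaining: (9 − 5) + (9 − 3) = 10.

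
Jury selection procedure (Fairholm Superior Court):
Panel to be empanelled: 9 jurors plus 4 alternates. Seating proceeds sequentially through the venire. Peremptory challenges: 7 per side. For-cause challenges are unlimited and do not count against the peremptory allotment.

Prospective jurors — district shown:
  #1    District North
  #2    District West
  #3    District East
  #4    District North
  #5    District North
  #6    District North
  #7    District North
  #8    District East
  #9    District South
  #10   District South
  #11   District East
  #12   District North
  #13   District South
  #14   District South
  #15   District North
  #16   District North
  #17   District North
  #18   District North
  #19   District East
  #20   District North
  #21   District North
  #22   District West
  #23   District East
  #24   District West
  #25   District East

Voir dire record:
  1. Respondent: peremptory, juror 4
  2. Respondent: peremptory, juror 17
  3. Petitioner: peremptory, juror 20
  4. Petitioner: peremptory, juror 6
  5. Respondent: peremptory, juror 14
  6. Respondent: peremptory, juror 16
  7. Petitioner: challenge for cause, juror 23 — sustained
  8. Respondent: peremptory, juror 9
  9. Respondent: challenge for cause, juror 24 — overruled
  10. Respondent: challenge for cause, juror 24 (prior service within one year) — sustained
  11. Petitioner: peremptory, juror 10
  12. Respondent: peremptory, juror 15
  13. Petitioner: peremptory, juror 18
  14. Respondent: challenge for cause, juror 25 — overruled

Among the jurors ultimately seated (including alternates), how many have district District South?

Removed: #4, #6, #9, #10, #14, #15, #16, #17, #18, #20, #23, #24.
Seated (13 incl. alternates): #1, #2, #3, #5, #7, #8, #11, #12, #13, #19, #21, #22, #25.
Of those, in District South: #13 → 1.

1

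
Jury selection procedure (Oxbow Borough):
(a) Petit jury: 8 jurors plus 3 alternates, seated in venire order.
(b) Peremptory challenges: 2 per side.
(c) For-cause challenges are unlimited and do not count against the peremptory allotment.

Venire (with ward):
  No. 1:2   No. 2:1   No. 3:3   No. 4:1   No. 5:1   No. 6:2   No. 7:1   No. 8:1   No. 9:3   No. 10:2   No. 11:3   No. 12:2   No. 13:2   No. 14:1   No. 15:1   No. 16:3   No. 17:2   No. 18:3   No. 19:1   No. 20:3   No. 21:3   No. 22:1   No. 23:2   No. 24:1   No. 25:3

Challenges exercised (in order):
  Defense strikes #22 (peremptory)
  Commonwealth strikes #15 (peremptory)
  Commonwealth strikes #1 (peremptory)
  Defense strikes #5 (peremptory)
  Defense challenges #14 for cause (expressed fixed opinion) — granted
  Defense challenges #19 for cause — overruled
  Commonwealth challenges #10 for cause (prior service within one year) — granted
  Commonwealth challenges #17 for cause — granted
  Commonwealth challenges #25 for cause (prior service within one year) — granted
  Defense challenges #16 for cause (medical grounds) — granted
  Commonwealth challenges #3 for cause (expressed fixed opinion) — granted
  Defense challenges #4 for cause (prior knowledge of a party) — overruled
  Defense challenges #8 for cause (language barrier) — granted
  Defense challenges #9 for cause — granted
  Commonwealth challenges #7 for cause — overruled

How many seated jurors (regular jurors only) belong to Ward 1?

3

Removed: #1, #3, #5, #8, #9, #10, #14, #15, #16, #17, #22, #25.
Seated jurors 1–8: #2, #4, #6, #7, #11, #12, #13, #18 (alternates #19, #20, #21 not counted).
Of those, in Ward 1: #2, #4, #7 → 3.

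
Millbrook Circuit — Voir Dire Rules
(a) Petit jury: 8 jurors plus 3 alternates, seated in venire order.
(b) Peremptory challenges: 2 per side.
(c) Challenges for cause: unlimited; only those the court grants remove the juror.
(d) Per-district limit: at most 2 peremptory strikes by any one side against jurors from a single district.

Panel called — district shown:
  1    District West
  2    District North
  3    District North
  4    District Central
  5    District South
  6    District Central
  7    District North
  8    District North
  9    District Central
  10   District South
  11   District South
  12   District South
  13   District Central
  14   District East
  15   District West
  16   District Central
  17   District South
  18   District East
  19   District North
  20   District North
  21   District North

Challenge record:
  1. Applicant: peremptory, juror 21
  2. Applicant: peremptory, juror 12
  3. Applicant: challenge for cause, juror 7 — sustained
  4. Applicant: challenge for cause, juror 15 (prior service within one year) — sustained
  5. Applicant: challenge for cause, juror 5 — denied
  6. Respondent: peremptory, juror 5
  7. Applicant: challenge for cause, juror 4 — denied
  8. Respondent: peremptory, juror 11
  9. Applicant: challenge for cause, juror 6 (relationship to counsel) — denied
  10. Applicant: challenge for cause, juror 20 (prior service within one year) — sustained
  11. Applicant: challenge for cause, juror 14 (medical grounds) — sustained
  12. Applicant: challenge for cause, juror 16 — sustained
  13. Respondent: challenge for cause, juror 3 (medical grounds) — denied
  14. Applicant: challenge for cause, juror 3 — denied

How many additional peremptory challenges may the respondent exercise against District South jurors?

0

Respondent peremptories so far: #5, #11 — 2 of 2 used, 0 left overall.
Against District South: #5, #11 — 2 used; per-district cap 2 leaves 0.
Binding limit: min(0, 0) = 0.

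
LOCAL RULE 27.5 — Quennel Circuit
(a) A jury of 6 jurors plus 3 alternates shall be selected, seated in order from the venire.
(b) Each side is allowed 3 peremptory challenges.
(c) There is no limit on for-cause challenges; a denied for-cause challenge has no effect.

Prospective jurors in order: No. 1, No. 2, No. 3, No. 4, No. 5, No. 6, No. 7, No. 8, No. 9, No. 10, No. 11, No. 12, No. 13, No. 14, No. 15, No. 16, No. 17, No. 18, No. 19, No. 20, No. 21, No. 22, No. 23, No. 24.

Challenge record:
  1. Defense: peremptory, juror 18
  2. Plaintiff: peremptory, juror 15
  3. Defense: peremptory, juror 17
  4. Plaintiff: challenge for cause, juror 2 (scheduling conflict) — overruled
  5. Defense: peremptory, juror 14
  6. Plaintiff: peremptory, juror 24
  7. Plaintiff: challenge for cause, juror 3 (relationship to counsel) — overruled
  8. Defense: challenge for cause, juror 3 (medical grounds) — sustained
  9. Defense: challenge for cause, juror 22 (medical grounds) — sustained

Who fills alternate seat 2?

9

Removed: #3, #14, #15, #17, #18, #22, #24. (#2 stays — for-cause denied.)
Seating in order: seats 1–6 → #1, #2, #4, #5, #6, #7; alternates → #8, #9, #10.
So alternate 2 is #9.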